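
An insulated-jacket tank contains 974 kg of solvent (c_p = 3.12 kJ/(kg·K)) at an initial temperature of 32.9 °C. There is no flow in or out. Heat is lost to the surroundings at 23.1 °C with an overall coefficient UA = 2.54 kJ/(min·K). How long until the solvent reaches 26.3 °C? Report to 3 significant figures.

1340 min

Energy balance: M c_p dT/dt = −UA(T − T_amb).
τ = M c_p/UA = 1196.4 min; T_ss = T_amb = 23.100 °C.
T(t) = T_ss + (T₀ − T_ss)e^(−t/τ); set T = 26.3:
t = −τ ln[(T − T_ss)/(T₀ − T_ss)] = −1196.4 · ln(0.32653) = 1339.1 min.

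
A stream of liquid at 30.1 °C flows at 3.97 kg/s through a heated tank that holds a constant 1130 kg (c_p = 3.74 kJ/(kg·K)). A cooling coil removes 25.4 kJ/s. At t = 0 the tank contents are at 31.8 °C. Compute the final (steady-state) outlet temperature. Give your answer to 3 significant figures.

M c_p dT/dt = ṁ c_p (T_in − T) − Q̇.
At steady state dT/dt = 0 ⇒ T_ss = T_in − Q̇/(ṁ c_p) = 30.1 − 25.4/(3.97·3.74) = 28.389 °C.

28.4 °C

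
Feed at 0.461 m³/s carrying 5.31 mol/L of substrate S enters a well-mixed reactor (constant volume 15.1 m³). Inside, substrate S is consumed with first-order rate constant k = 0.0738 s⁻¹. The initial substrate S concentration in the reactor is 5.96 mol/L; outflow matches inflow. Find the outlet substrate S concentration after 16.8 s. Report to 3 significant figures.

2.32 mol/L

Species balance: V dC/dt = Q C_in − Q C − k V C.
dC/dt = (Q/V) C_in − (Q/V + k) C; effective rate a = Q/V + k = 0.030530 + 0.0738 = 0.10433 s⁻¹.
C_ss = Q C_in/(Q + kV) = 1.5539 mol/L; C(t) = C_ss + (C₀ − C_ss) e^(−a t).
C(16.8) = 1.5539 + (4.4061)·e^(−0.10433·16.8) = 1.5539 + (4.4061)·0.17330 = 2.3174 mol/L.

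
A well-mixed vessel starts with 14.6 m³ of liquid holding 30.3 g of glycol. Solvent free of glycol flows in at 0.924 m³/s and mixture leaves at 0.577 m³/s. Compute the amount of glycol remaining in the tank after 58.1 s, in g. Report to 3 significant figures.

7.16 g

Let m(t) be the amount of glycol. Volume: V(t) = V₀ + (Q_in − Q_out) t = 14.6 + 0.34700 t; V(58.1) = 34.761 m³.
Solute balance: dm/dt = 0 − Q_out C = −Q_out m/V(t).
dm/m = −Q_out dt/(V₀ + 0.34700 t); integrating gives ln(m/m₀) = −(Q_out/(Q_in−Q_out)) ln(V/V₀).
m = m₀ (V₀/V)^(Q_out/(Q_in−Q_out)) = 30.3 × (14.6/34.761)^(1.6628) = 7.1614 g.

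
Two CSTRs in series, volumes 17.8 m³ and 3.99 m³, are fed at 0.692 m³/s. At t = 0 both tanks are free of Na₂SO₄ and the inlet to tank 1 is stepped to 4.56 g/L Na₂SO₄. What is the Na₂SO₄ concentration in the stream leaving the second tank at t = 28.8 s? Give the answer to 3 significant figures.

2.65 g/L

Time constants: τᵢ = Vᵢ/Q for each well-mixed tank.
τ₁ = 17.8/0.692 = 25.723 s; τ₂ = 3.99/0.692 = 5.7659 s.
Solving the cascade with C₁(0)=C₂(0)=0 gives C₂(t) = C_in[1 − (τ₁ e^(−t/τ₁) − τ₂ e^(−t/τ₂))/(τ₁ − τ₂)].
At t = 28.8: e^(−t/τ₁) = 0.32640, e^(−t/τ₂) = 0.0067725.
C₂ = 4.56·[1 − (25.723·0.32640 − 5.7659·0.0067725)/(19.957)] = 4.56·0.58126 = 2.6505 g/L.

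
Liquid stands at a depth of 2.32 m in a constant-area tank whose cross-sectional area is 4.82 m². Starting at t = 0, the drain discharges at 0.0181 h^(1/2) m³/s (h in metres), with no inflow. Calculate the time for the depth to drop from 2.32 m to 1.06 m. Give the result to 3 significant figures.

263 s

Volume balance on the tank: A dh/dt = −0.0181 √h.
Separate and integrate: 2(√h − √h₀) = −(0.0181/A) t.
t = 2A(√h₀ − √h)/0.0181 = 2·4.82·(√2.32 − √1.06)/0.0181
  = 9.6400 × (1.5232 − 1.0296) / 0.0181 = 262.89 s.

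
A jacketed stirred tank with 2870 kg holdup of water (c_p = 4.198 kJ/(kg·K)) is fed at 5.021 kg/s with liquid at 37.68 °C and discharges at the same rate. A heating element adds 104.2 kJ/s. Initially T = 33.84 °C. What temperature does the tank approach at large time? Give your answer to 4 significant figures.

First-law balance (no shaft work): M c_p dT/dt = ṁ c_p (T_in − T) + 104.2.
At steady state dT/dt = 0 ⇒ T_ss = T_in + Q̇/(ṁ c_p) = 37.68 + 104.2/(5.021·4.198) = 42.6235 °C.

42.62 °C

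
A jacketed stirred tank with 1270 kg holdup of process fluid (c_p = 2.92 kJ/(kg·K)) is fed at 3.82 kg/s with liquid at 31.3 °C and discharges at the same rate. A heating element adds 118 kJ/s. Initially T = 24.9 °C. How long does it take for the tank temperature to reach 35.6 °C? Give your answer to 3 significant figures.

331 s

First-law balance (no shaft work): M c_p dT/dt = ṁ c_p (T_in − T) + 118.
τ = M/ṁ = 332.46 s; T_ss = T_in + Q̇/(ṁ c_p) = 41.879 °C.
T(t) = T_ss + (T₀ − T_ss) e^(−t/τ). Set T = 35.6:
e^(−t/τ) = (35.6 − 41.879)/(24.9 − 41.879) = 0.36980
t = −332.46 · ln(0.36980) = 330.73 s.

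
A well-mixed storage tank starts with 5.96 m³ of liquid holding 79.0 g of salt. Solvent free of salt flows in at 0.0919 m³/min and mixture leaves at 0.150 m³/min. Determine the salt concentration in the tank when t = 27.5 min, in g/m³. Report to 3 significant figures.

8.09 g/m³

Let m(t) be the amount of salt. Volume: V(t) = V₀ + (Q_in − Q_out) t = 5.96 − 0.058100 t; V(27.5) = 4.3622 m³.
No salt enters, so dm/dt = −Q_out · (m/V).
Separate: dm/m = −Q_out dt/V(t) ⇒ ln(m/m₀) = −(Q_out/(Q_in−Q_out)) ln(V/V₀).
m = m₀ (V₀/V)^(Q_out/(Q_in−Q_out)) = 79.0 × (5.96/4.3622)^(-2.5818) = 35.294 g.
C = m/V = 35.294/4.3622 = 8.0909 g/m³.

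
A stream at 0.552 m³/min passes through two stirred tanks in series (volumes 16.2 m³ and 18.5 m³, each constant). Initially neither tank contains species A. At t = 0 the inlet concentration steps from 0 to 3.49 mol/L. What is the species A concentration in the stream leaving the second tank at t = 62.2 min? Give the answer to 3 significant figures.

2.05 mol/L

Each tank obeys Vᵢ dCᵢ/dt = Q(Cᵢ₋₁ − Cᵢ), so τᵢ = Vᵢ/Q.
τ₁ = 16.2/0.552 = 29.348 min; τ₂ = 18.5/0.552 = 33.514 min.
Solving the cascade with C₁(0)=C₂(0)=0 gives C₂(t) = C_in[1 − (τ₁ e^(−t/τ₁) − τ₂ e^(−t/τ₂))/(τ₁ − τ₂)].
At t = 62.2: e^(−t/τ₁) = 0.12010, e^(−t/τ₂) = 0.15631.
C₂ = 3.49·[1 − (29.348·0.12010 − 33.514·0.15631)/(-4.1667)] = 3.49·0.58866 = 2.0544 mol/L.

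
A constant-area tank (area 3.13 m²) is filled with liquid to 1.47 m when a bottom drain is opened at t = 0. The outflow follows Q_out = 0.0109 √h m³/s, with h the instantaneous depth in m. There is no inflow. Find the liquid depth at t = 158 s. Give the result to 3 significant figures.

0.879 m

Accumulation of liquid (constant cross-section A): A dh/dt = −0.0109 √h.
This is separable: 2 d(√h)/dt = −0.0109/A, so √h = √h₀ − (0.0109/(2A)) t.
√h = √1.47 − 0.0109·158/(2·3.13) = 1.2124 − 0.27511 = 0.93732.
h = 0.93732² = 0.87858 m.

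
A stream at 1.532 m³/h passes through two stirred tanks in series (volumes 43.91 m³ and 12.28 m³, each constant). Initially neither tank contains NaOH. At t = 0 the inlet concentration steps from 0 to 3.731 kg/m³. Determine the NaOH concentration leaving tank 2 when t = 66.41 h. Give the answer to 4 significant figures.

3.221 kg/m³

Each tank obeys Vᵢ dCᵢ/dt = Q(Cᵢ₋₁ − Cᵢ), so τᵢ = Vᵢ/Q.
τ₁ = 43.91/1.532 = 28.6619 h; τ₂ = 12.28/1.532 = 8.01567 h.
Solving the cascade with C₁(0)=C₂(0)=0 gives C₂(t) = C_in[1 − (τ₁ e^(−t/τ₁) − τ₂ e^(−t/τ₂))/(τ₁ − τ₂)].
At t = 66.41: e^(−t/τ₁) = 0.0985674, e^(−t/τ₂) = 0.000252266.
C₂ = 3.731·[1 − (28.6619·0.0985674 − 8.01567·0.000252266)/(20.6462)] = 3.731·0.863263 = 3.22083 kg/m³.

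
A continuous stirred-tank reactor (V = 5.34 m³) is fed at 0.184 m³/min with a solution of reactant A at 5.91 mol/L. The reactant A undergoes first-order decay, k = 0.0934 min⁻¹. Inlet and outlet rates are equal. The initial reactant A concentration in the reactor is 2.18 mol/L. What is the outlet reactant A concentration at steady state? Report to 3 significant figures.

V dC/dt = Q(C_in − C) − k V C.
Steady state (dC/dt = 0): C_ss = Q C_in/(Q + kV) = C_in/(1 + kV/Q).
C_ss = 0.184·5.91/(0.184 + 0.0934·5.34) = 1.0874/0.68276 = 1.5927 mol/L.

1.59 mol/L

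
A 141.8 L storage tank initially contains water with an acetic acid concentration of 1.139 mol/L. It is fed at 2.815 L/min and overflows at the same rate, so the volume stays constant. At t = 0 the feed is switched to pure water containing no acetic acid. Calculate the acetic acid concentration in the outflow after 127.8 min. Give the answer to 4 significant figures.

0.09009 mol/L

Unsteady species balance (constant V, well mixed): V dC/dt = Q(C_in − C).
Rewrite as dC/dt + C/τ = C_in/τ, τ = V/Q = 50.3730 min.
C approaches C_in exponentially: C(t) = C_in + (C₀ − C_in) e^(−t/τ).
C(127.8) = 0 + (1.139 − 0)·e^(−127.8/50.3730) = 0 + (1.13900)·0.0790976 = 0.0900921 mol/L.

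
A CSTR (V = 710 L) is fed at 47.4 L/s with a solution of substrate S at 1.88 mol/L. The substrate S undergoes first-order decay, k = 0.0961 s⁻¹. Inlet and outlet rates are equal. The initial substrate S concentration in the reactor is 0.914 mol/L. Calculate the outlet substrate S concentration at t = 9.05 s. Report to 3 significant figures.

V dC/dt = Q(C_in − C) − k V C.
This is linear with rate a = Q/V + k = 0.16286 s⁻¹.
C_ss = Q C_in/(Q + kV) = 0.77066 mol/L; C(t) = C_ss + (C₀ − C_ss) e^(−a t).
C(9.05) = 0.77066 + (0.14334)·e^(−0.16286·9.05) = 0.77066 + (0.14334)·0.22903 = 0.80349 mol/L.

0.803 mol/L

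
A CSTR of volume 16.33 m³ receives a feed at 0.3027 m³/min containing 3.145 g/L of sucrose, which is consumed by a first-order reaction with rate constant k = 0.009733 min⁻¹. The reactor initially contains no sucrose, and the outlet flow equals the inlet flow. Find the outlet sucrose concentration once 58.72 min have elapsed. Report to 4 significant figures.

1.670 g/L

Species balance: V dC/dt = Q C_in − Q C − k V C.
This is linear with rate a = Q/V + k = 0.0282694 min⁻¹.
C_ss = Q C_in/(Q + kV) = 2.06220 g/L; C(t) = C_ss + (C₀ − C_ss) e^(−a t).
C(58.72) = 2.06220 + (-2.06220)·e^(−0.0282694·58.72) = 2.06220 + (-2.06220)·0.190143 = 1.67008 g/L.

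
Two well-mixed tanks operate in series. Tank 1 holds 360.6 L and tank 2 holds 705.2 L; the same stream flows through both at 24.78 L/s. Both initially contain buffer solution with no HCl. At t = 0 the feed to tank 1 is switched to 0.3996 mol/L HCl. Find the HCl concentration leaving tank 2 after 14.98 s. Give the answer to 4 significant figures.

Species balance on tank i: dCᵢ/dt = (Cᵢ₋₁ − Cᵢ)/τᵢ with τᵢ = Vᵢ/Q.
τ₁ = 360.6/24.78 = 14.5521 s; τ₂ = 705.2/24.78 = 28.4584 s.
Solving the cascade with C₁(0)=C₂(0)=0 gives C₂(t) = C_in[1 − (τ₁ e^(−t/τ₁) − τ₂ e^(−t/τ₂))/(τ₁ − τ₂)].
At t = 14.98: e^(−t/τ₁) = 0.357218, e^(−t/τ₂) = 0.590739.
C₂ = 0.3996·[1 − (14.5521·0.357218 − 28.4584·0.590739)/(-13.9064)] = 0.3996·0.164899 = 0.0658936 mol/L.

0.06589 mol/L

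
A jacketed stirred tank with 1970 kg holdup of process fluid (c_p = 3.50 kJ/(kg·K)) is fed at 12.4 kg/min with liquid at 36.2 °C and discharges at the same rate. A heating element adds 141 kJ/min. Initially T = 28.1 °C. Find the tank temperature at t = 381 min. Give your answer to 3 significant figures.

Heat balance on the well-mixed liquid: M c_p dT/dt = ṁ c_p (T_in − T) + 141.
Rearrange: dT/dt = (T_ss − T)/τ with τ = M/ṁ = 158.87 min and T_ss = T_in + Q̇/(ṁ c_p) = 39.449 °C.
Integrating: T(t) = T_ss + (T₀ − T_ss) e^(−t/τ).
T(381) = 39.449 + (-11.349)·e^(−381/158.87) = 39.449 + (-11.349)·0.090884 = 38.417 °C.

38.4 °C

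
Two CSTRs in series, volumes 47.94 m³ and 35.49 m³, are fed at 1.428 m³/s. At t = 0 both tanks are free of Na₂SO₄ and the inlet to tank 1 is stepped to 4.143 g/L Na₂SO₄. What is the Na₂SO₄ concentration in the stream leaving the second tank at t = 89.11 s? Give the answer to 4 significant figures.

Time constants: τᵢ = Vᵢ/Q for each well-mixed tank.
τ₁ = 47.94/1.428 = 33.5714 s; τ₂ = 35.49/1.428 = 24.8529 s.
Solving the cascade with C₁(0)=C₂(0)=0 gives C₂(t) = C_in[1 − (τ₁ e^(−t/τ₁) − τ₂ e^(−t/τ₂))/(τ₁ − τ₂)].
At t = 89.11: e^(−t/τ₁) = 0.0703452, e^(−t/τ₂) = 0.0277230.
C₂ = 4.143·[1 − (33.5714·0.0703452 − 24.8529·0.0277230)/(8.71849)] = 4.143·0.808156 = 3.34819 g/L.

3.348 g/L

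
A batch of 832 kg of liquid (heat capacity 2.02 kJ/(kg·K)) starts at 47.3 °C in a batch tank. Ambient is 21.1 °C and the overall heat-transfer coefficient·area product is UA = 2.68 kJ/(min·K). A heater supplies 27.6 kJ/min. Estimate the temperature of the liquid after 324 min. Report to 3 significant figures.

40.9 °C

Heat balance on the well-mixed liquid: M c_p dT/dt = −UA(T − T_amb) + Q̇.
dT/dt = (T_ss − T)/τ with T_ss = T_amb + Q̇/UA = 21.1 + 27.6/2.68 = 31.399 °C, τ = M c_p/UA = 832·2.02/2.68 = 627.10 min.
Solution: T(t) = T_ss + (T₀ − T_ss) e^(−t/τ).
T(324) = 31.399 + (15.901)·0.59651 = 40.884 °C.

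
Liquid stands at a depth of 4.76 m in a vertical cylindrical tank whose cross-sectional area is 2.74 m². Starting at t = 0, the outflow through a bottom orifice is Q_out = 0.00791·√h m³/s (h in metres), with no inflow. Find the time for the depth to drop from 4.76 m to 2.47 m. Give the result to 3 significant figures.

With no inflow, A dh/dt = −0.00791 √h.
Separate and integrate: 2(√h − √h₀) = −(0.00791/A) t.
t = 2A(√h₀ − √h)/0.00791 = 2·2.74·(√4.76 − √2.47)/0.00791
  = 5.4800 × (2.1817 − 1.5716) / 0.00791 = 422.69 s.

423 s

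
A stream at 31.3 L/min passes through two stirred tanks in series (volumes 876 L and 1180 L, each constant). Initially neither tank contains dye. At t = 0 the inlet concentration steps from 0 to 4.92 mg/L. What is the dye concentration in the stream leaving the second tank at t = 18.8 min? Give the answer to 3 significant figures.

0.564 mg/L

Species balance on tank i: dCᵢ/dt = (Cᵢ₋₁ − Cᵢ)/τᵢ with τᵢ = Vᵢ/Q.
τ₁ = 876/31.3 = 27.987 min; τ₂ = 1180/31.3 = 37.700 min.
Solving the cascade with C₁(0)=C₂(0)=0 gives C₂(t) = C_in[1 − (τ₁ e^(−t/τ₁) − τ₂ e^(−t/τ₂))/(τ₁ − τ₂)].
At t = 18.8: e^(−t/τ₁) = 0.51082, e^(−t/τ₂) = 0.60733.
C₂ = 4.92·[1 − (27.987·0.51082 − 37.700·0.60733)/(-9.7125)] = 4.92·0.11456 = 0.56364 mg/L.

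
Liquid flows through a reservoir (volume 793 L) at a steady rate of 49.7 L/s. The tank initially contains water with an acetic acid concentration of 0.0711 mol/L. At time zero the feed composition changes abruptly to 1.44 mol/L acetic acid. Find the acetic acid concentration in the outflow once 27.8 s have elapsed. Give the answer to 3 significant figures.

1.20 mol/L

Unsteady species balance (constant V, well mixed): V dC/dt = Q(C_in − C).
Rewrite as dC/dt + C/τ = C_in/τ, τ = V/Q = 15.956 s.
Solution: C(t) = C_in + (C₀ − C_in) e^(−t/τ).
C(27.8) = 1.44 + (0.0711 − 1.44)·e^(−27.8/15.956) = 1.44 + (-1.3689)·0.17511 = 1.2003 mol/L.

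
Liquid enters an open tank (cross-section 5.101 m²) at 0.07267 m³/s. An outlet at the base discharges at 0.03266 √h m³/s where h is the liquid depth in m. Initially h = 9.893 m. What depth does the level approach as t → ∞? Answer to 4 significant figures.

4.951 m

Level balance: A dh/dt = 0.07267 − 0.03266 √h. Setting dh/dt = 0:
Q_in = 0.03266 √h_ss ⇒ √h_ss = 0.07267/0.03266 = 2.22505.
h_ss = 2.22505² = 4.95083 m. (Since h₀ = 9.893 m > h_ss, the level will fall toward this value.)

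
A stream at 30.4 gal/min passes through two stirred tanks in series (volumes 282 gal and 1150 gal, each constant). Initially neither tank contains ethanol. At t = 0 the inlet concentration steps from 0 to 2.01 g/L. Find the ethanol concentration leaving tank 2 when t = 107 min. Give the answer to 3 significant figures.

1.85 g/L

Each tank obeys Vᵢ dCᵢ/dt = Q(Cᵢ₋₁ − Cᵢ), so τᵢ = Vᵢ/Q.
τ₁ = 282/30.4 = 9.2763 min; τ₂ = 1150/30.4 = 37.829 min.
Solving the cascade with C₁(0)=C₂(0)=0 gives C₂(t) = C_in[1 − (τ₁ e^(−t/τ₁) − τ₂ e^(−t/τ₂))/(τ₁ − τ₂)].
At t = 107: e^(−t/τ₁) = 9.7841e-06, e^(−t/τ₂) = 0.059100.
C₂ = 2.01·[1 − (9.2763·9.7841e-06 − 37.829·0.059100)/(-28.553)] = 2.01·0.92170 = 1.8526 g/L.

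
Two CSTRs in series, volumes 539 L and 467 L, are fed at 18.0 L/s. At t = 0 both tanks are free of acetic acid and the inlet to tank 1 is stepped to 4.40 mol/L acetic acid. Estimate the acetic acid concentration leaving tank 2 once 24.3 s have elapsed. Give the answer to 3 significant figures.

0.955 mol/L

Time constants: τᵢ = Vᵢ/Q for each well-mixed tank.
τ₁ = 539/18.0 = 29.944 s; τ₂ = 467/18.0 = 25.944 s.
Tank 1: C₁ = C_in(1 − e^(−t/τ₁)). Tank 2 (τ₁ ≠ τ₂): C₂ = C_in[1 − (τ₁ e^(−t/τ₁) − τ₂ e^(−t/τ₂))/(τ₁ − τ₂)].
At t = 24.3: e^(−t/τ₁) = 0.44419, e^(−t/τ₂) = 0.39195.
C₂ = 4.40·[1 − (29.944·0.44419 − 25.944·0.39195)/(4.0000)] = 4.40·0.21699 = 0.95474 mol/L.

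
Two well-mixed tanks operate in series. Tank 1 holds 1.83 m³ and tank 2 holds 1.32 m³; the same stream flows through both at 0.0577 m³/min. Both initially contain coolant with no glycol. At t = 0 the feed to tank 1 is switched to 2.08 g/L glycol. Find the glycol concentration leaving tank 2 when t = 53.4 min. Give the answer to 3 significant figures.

1.22 g/L

Species balance on tank i: dCᵢ/dt = (Cᵢ₋₁ − Cᵢ)/τᵢ with τᵢ = Vᵢ/Q.
τ₁ = 1.83/0.0577 = 31.716 min; τ₂ = 1.32/0.0577 = 22.877 min.
Solving the cascade with C₁(0)=C₂(0)=0 gives C₂(t) = C_in[1 − (τ₁ e^(−t/τ₁) − τ₂ e^(−t/τ₂))/(τ₁ − τ₂)].
At t = 53.4: e^(−t/τ₁) = 0.18568, e^(−t/τ₂) = 0.096885.
C₂ = 2.08·[1 − (31.716·0.18568 − 22.877·0.096885)/(8.8388)] = 2.08·0.58448 = 1.2157 g/L.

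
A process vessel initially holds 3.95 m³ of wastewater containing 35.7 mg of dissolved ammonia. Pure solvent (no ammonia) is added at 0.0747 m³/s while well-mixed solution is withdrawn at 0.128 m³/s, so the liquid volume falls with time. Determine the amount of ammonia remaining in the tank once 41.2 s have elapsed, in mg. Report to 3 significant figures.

5.08 mg

Let m(t) be the amount of ammonia. Volume: V(t) = V₀ + (Q_in − Q_out) t = 3.95 − 0.053300 t; V(41.2) = 1.7540 m³.
Species balance (pure solvent in): dm/dt = −Q_out · m/V(t).
Separate: dm/m = −Q_out dt/V(t) ⇒ ln(m/m₀) = −(Q_out/(Q_in−Q_out)) ln(V/V₀).
m = m₀ (V₀/V)^(Q_out/(Q_in−Q_out)) = 35.7 × (3.95/1.7540)^(-2.4015) = 5.0816 mg.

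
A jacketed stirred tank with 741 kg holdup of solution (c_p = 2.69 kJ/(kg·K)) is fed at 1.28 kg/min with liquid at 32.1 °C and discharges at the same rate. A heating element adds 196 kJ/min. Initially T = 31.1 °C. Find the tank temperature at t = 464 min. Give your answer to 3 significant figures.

63.0 °C

M c_p dT/dt = ṁ c_p (T_in − T) + Q̇.
τ = M/ṁ = 578.91 min; T_ss = T_in + Q̇/(ṁ c_p) = 32.1 + 196/(1.28·2.69) = 89.024 °C.
Integrating: T(t) = T_ss + (T₀ − T_ss) e^(−t/τ).
T(464) = 89.024 + (-57.924)·e^(−464/578.91) = 89.024 + (-57.924)·0.44865 = 63.036 °C.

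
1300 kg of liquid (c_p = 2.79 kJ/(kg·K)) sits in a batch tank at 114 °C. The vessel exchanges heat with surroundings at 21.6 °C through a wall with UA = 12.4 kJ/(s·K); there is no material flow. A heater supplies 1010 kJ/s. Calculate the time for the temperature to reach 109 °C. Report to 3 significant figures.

178 s

Lumped-capacitance energy balance: M c_p dT/dt = UA(T_amb − T) + Q̇.
τ = M c_p/UA = 292.50 s; T_ss = T_amb + Q̇/UA = 21.6 + 1010/12.4 = 103.05 °C.
T(t) = T_ss + (T₀ − T_ss)e^(−t/τ); set T = 109:
t = −τ ln[(T − T_ss)/(T₀ − T_ss)] = −292.50 · ln(0.54331) = 178.45 s.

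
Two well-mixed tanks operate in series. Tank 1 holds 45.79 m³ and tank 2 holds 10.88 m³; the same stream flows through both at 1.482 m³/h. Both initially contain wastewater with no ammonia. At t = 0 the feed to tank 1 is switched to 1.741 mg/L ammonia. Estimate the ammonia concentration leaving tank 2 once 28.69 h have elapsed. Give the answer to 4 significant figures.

0.8496 mg/L

Species balance on tank i: dCᵢ/dt = (Cᵢ₋₁ − Cᵢ)/τᵢ with τᵢ = Vᵢ/Q.
τ₁ = 45.79/1.482 = 30.8974 h; τ₂ = 10.88/1.482 = 7.34143 h.
Tank 1: C₁ = C_in(1 − e^(−t/τ₁)). Tank 2 (τ₁ ≠ τ₂): C₂ = C_in[1 − (τ₁ e^(−t/τ₁) − τ₂ e^(−t/τ₂))/(τ₁ − τ₂)].
At t = 28.69: e^(−t/τ₁) = 0.395124, e^(−t/τ₂) = 0.0200815.
C₂ = 1.741·[1 − (30.8974·0.395124 − 7.34143·0.0200815)/(23.5560)] = 1.741·0.487991 = 0.849592 mg/L.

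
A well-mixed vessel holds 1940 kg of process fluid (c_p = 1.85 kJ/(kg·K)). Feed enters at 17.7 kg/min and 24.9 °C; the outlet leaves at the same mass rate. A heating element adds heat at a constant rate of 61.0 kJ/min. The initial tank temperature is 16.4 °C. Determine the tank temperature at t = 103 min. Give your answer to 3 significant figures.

22.7 °C

Energy balance: M c_p dT/dt = ṁ c_p (T_in − T) + 61.0.
Rearrange: dT/dt = (T_ss − T)/τ with τ = M/ṁ = 109.60 min and T_ss = T_in + Q̇/(ṁ c_p) = 26.763 °C.
Solution: T(t) = T_ss + (T₀ − T_ss) e^(−t/τ).
T(103) = 26.763 + (-10.363)·e^(−103/109.60) = 26.763 + (-10.363)·0.39073 = 22.714 °C.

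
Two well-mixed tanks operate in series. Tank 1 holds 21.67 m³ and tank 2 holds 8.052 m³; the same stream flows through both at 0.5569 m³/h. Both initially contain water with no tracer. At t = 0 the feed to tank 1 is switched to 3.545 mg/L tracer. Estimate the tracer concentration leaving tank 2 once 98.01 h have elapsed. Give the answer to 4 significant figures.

Species balance on tank i: dCᵢ/dt = (Cᵢ₋₁ − Cᵢ)/τᵢ with τᵢ = Vᵢ/Q.
τ₁ = 21.67/0.5569 = 38.9118 h; τ₂ = 8.052/0.5569 = 14.4586 h.
Solving the cascade with C₁(0)=C₂(0)=0 gives C₂(t) = C_in[1 − (τ₁ e^(−t/τ₁) − τ₂ e^(−t/τ₂))/(τ₁ − τ₂)].
At t = 98.01: e^(−t/τ₁) = 0.0805585, e^(−t/τ₂) = 0.00113780.
C₂ = 3.545·[1 − (38.9118·0.0805585 − 14.4586·0.00113780)/(24.4532)] = 3.545·0.872482 = 3.09295 mg/L.

3.093 mg/L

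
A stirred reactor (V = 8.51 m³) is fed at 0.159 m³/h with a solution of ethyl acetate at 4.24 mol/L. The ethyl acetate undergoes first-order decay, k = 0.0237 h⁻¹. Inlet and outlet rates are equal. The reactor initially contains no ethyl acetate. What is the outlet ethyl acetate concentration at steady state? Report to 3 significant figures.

1.87 mol/L

Species balance: V dC/dt = Q C_in − Q C − k V C.
At steady state: 0 = Q C_in − (Q + kV) C_ss, so C_ss = Q C_in/(Q + kV).
C_ss = 0.159·4.24/(0.159 + 0.0237·8.51) = 0.67416/0.36069 = 1.8691 mol/L.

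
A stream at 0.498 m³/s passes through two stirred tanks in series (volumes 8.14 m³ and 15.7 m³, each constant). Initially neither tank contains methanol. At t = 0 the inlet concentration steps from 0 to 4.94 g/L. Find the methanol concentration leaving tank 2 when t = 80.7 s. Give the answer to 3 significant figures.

4.18 g/L

Species balance on tank i: dCᵢ/dt = (Cᵢ₋₁ − Cᵢ)/τᵢ with τᵢ = Vᵢ/Q.
τ₁ = 8.14/0.498 = 16.345 s; τ₂ = 15.7/0.498 = 31.526 s.
Tank 1: C₁ = C_in(1 − e^(−t/τ₁)). Tank 2 (τ₁ ≠ τ₂): C₂ = C_in[1 − (τ₁ e^(−t/τ₁) − τ₂ e^(−t/τ₂))/(τ₁ − τ₂)].
At t = 80.7: e^(−t/τ₁) = 0.0071748, e^(−t/τ₂) = 0.077321.
C₂ = 4.94·[1 − (16.345·0.0071748 − 31.526·0.077321)/(-15.181)] = 4.94·0.84715 = 4.1849 g/L.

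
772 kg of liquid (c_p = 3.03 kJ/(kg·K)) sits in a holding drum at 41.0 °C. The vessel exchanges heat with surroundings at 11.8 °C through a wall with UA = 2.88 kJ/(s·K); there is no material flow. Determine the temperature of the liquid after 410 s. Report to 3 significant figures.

Lumped-capacitance energy balance: M c_p dT/dt = UA(T_amb − T).
dT/dt = (T_ss − T)/τ with T_ss = T_amb = 11.800 °C, τ = M c_p/UA = 772·3.03/2.88 = 812.21 s.
Solution: T(t) = T_ss + (T₀ − T_ss) e^(−t/τ).
T(410) = 11.800 + (29.200)·0.60363 = 29.426 °C.

29.4 °C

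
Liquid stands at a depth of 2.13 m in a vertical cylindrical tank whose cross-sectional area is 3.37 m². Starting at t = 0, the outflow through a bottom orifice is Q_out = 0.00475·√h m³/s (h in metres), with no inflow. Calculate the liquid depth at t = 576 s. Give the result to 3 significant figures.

1.11 m

Mass balance (ρ constant): A dh/dt = −0.00475 √h.
Separate and integrate: 2(√h − √h₀) = −(0.00475/A) t.
√h = √2.13 − 0.00475·576/(2·3.37) = 1.4595 − 0.40593 = 1.0535.
h = 1.0535² = 1.1099 m.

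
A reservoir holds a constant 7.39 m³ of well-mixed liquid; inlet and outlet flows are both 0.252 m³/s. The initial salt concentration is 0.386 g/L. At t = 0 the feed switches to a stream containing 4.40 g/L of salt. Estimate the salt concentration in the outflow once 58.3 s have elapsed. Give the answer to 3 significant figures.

Unsteady species balance (constant V, well mixed): V dC/dt = Q(C_in − C).
Rewrite as dC/dt + C/τ = C_in/τ, τ = V/Q = 29.325 s.
C approaches C_in exponentially: C(t) = C_in + (C₀ − C_in) e^(−t/τ).
C(58.3) = 4.40 + (0.386 − 4.40)·e^(−58.3/29.325) = 4.40 + (-4.0140)·0.13696 = 3.8502 g/L.

3.85 g/L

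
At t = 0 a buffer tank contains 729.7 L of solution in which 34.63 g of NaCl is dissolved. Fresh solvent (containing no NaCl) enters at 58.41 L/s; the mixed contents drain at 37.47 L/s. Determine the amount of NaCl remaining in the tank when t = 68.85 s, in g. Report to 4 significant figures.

4.920 g

Total volume: dV/dt = Q_in − Q_out = 20.9400 L/s, so V(t) = 729.7 + 20.9400 t and V(68.85) = 2171.42 L.
Solute balance: dm/dt = 0 − Q_out C = −Q_out m/V(t).
Separate: dm/m = −Q_out dt/V(t) ⇒ ln(m/m₀) = −(Q_out/(Q_in−Q_out)) ln(V/V₀).
m = m₀ (V₀/V)^(Q_out/(Q_in−Q_out)) = 34.63 × (729.7/2171.42)^(1.78940) = 4.92034 g.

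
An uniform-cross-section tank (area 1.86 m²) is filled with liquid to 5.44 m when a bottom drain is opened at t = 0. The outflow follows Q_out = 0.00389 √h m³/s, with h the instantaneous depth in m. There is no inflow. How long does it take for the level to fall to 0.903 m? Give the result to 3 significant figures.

1320 s

Mass balance (ρ constant): A dh/dt = −0.00389 √h.
This is separable: 2 d(√h)/dt = −0.00389/A, so √h = √h₀ − (0.00389/(2A)) t.
t = 2A(√h₀ − √h)/0.00389 = 2·1.86·(√5.44 − √0.903)/0.00389
  = 3.7200 × (2.3324 − 0.95026) / 0.00389 = 1321.7 s.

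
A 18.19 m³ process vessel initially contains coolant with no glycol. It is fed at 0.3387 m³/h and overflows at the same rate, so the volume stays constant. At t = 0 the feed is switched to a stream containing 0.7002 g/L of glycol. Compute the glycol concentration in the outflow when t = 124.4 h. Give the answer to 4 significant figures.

0.6311 g/L

Accumulation = in − out for the solute gives V dC/dt = Q(C_in − C).
Time constant τ = V/Q = 18.19/0.3387 = 53.7053 h.
Integrating: C(t) = C_in + (C₀ − C_in) e^(−t/τ).
C(124.4) = 0.7002 + (0 − 0.7002)·e^(−124.4/53.7053) = 0.7002 + (-0.700200)·0.0986336 = 0.631137 g/L.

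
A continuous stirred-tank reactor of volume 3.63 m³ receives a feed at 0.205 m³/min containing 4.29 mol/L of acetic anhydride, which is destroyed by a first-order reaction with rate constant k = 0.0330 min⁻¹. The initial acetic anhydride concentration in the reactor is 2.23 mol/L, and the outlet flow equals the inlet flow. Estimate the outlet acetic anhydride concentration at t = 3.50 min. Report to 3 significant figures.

Species balance: V dC/dt = Q C_in − Q C − k V C.
dC/dt = (Q/V) C_in − (Q/V + k) C; effective rate a = Q/V + k = 0.056474 + 0.0330 = 0.089474 min⁻¹.
C_ss = Q C_in/(Q + kV) = 2.7077 mol/L; C(t) = C_ss + (C₀ − C_ss) e^(−a t).
C(3.50) = 2.7077 + (-0.47775)·e^(−0.089474·3.50) = 2.7077 + (-0.47775)·0.73113 = 2.3585 mol/L.

2.36 mol/L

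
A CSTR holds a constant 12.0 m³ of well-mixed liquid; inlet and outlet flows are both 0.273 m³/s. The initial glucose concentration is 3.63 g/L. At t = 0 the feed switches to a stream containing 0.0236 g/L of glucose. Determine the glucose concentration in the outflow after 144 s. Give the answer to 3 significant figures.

Species balance on the tank: V dC/dt = Q(C_in − C).
So dC/dt = (C_in − C)/τ with τ = V/Q = 12.0/0.273 = 43.956 s.
This is linear first-order; C(t) = C_in + (C₀ − C_in) e^(−t/τ).
C(144) = 0.0236 + (3.63 − 0.0236)·e^(−144/43.956) = 0.0236 + (3.6064)·0.037779 = 0.15985 g/L.

0.160 g/L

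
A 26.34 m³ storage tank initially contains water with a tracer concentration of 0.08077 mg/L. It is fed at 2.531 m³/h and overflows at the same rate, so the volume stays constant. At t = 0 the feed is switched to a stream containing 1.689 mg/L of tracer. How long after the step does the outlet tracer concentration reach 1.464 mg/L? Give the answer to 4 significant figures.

20.47 h

Species balance: V dC/dt = Q(C_in − C) ⇒ τ = V/Q = 10.4070 h.
C(t) = C_in + (C₀ − C_in) e^(−t/τ). Set C = 1.464 and solve for t:
e^(−t/τ) = (C − C_in)/(C₀ − C_in) = (1.464 − 1.689)/(0.08077 − 1.689) = 0.139905
t = −τ ln(…) = 10.4070 × 1.96679 = 20.4683 h.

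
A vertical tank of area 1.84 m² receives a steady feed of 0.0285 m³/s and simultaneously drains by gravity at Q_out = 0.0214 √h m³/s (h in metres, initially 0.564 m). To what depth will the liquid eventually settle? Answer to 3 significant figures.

1.77 m

Accumulation of liquid (constant cross-section A): A dh/dt = Q_in − 0.0214 √h. At steady state dh/dt = 0:
Q_in = 0.0214 √h_ss ⇒ √h_ss = 0.0285/0.0214 = 1.3318.
h_ss = 1.3318² = 1.7736 m. (Since h₀ = 0.564 m < h_ss, the level will rise toward this value.)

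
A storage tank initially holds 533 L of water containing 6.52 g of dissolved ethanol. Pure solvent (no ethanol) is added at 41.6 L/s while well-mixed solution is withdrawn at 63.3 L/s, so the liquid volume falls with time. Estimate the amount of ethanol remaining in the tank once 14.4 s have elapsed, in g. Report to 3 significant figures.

0.497 g

Let m(t) be the amount of ethanol. Volume: V(t) = V₀ + (Q_in − Q_out) t = 533 − 21.700 t; V(14.4) = 220.52 L.
No ethanol enters, so dm/dt = −Q_out · (m/V).
Separate: dm/m = −Q_out dt/V(t) ⇒ ln(m/m₀) = −(Q_out/(Q_in−Q_out)) ln(V/V₀).
m = m₀ (V₀/V)^(Q_out/(Q_in−Q_out)) = 6.52 × (533/220.52)^(-2.9171) = 0.49682 g.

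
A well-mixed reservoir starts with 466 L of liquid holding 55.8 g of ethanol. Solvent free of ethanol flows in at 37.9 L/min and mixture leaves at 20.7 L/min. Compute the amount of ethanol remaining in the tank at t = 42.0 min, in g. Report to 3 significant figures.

Let m(t) be the amount of ethanol. Volume: V(t) = V₀ + (Q_in − Q_out) t = 466 + 17.200 t; V(42.0) = 1188.4 L.
Species balance (pure solvent in): dm/dt = −Q_out · m/V(t).
dm/m = −Q_out dt/(V₀ + 17.200 t); integrating gives ln(m/m₀) = −(Q_out/(Q_in−Q_out)) ln(V/V₀).
m = m₀ (V₀/V)^(Q_out/(Q_in−Q_out)) = 55.8 × (466/1188.4)^(1.2035) = 18.085 g.

18.1 g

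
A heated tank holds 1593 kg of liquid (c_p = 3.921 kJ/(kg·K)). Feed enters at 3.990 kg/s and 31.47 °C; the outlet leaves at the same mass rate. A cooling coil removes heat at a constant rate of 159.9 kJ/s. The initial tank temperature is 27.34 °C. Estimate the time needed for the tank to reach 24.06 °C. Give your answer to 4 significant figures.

Unsteady energy balance on the tank contents: M c_p dT/dt = ṁ c_p (T_in − T) − 159.9.
τ = M/ṁ = 399.248 s; T_ss = T_in − Q̇/(ṁ c_p) = 21.2493 °C.
T(t) = T_ss + (T₀ − T_ss) e^(−t/τ). Set T = 24.06:
e^(−t/τ) = (24.06 − 21.2493)/(27.34 − 21.2493) = 0.461470
t = −399.248 · ln(0.461470) = 308.754 s.

308.8 s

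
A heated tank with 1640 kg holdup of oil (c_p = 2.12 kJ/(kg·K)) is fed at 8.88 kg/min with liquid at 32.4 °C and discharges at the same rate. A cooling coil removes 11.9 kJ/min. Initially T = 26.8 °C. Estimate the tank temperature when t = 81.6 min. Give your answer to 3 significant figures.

28.6 °C

M c_p dT/dt = ṁ c_p (T_in − T) − Q̇.
τ = M/ṁ = 184.68 min; T_ss = T_in − Q̇/(ṁ c_p) = 32.4 − 11.9/(8.88·2.12) = 31.768 °C.
T approaches T_ss exponentially: T(t) = T_ss + (T₀ − T_ss) e^(−t/τ).
T(81.6) = 31.768 + (-4.9679)·e^(−81.6/184.68) = 31.768 + (-4.9679)·0.64286 = 28.574 °C.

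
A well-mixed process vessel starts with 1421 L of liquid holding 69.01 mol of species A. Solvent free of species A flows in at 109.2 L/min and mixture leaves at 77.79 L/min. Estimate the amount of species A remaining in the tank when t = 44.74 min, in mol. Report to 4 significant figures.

Total volume: dV/dt = Q_in − Q_out = 31.4100 L/min, so V(t) = 1421 + 31.4100 t and V(44.74) = 2826.28 L.
Solute balance: dm/dt = 0 − Q_out C = −Q_out m/V(t).
dm/m = −Q_out dt/(V₀ + 31.4100 t); integrating gives ln(m/m₀) = −(Q_out/(Q_in−Q_out)) ln(V/V₀).
m = m₀ (V₀/V)^(Q_out/(Q_in−Q_out)) = 69.01 × (1421/2826.28)^(2.47660) = 12.5703 mol.

12.57 mol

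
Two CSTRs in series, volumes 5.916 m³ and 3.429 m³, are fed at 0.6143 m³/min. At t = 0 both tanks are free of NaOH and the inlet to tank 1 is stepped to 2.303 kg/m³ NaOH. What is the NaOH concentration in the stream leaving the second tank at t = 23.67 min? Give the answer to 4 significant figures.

1.880 kg/m³

Each tank obeys Vᵢ dCᵢ/dt = Q(Cᵢ₋₁ − Cᵢ), so τᵢ = Vᵢ/Q.
τ₁ = 5.916/0.6143 = 9.63047 min; τ₂ = 3.429/0.6143 = 5.58196 min.
Solving the cascade with C₁(0)=C₂(0)=0 gives C₂(t) = C_in[1 − (τ₁ e^(−t/τ₁) − τ₂ e^(−t/τ₂))/(τ₁ − τ₂)].
At t = 23.67: e^(−t/τ₁) = 0.0856211, e^(−t/τ₂) = 0.0144012.
C₂ = 2.303·[1 − (9.63047·0.0856211 − 5.58196·0.0144012)/(4.04851)] = 2.303·0.816183 = 1.87967 kg/m³.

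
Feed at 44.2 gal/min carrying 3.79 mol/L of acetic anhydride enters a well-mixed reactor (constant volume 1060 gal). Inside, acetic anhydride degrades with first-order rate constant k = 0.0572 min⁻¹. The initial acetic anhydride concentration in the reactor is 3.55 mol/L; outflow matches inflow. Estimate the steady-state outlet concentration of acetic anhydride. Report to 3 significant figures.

1.60 mol/L

Accumulation = in − out − consumed: V dC/dt = Q C_in − Q C − k V C.
Steady state (dC/dt = 0): C_ss = Q C_in/(Q + kV) = C_in/(1 + kV/Q).
C_ss = 44.2·3.79/(44.2 + 0.0572·1060) = 167.52/104.83 = 1.5980 mol/L.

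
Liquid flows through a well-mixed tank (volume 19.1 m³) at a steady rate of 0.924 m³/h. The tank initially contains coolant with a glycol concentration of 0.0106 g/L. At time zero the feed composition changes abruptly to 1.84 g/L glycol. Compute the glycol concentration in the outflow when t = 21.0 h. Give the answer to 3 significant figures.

Accumulation = in − out for the solute gives V dC/dt = Q(C_in − C).
Time constant τ = V/Q = 19.1/0.924 = 20.671 h.
C approaches C_in exponentially: C(t) = C_in + (C₀ − C_in) e^(−t/τ).
C(21.0) = 1.84 + (0.0106 − 1.84)·e^(−21.0/20.671) = 1.84 + (-1.8294)·0.36207 = 1.1776 g/L.

1.18 g/L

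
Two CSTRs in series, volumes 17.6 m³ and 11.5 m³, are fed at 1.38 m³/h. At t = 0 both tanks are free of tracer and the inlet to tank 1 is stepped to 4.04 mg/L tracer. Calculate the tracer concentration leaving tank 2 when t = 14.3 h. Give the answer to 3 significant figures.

Each tank obeys Vᵢ dCᵢ/dt = Q(Cᵢ₋₁ − Cᵢ), so τᵢ = Vᵢ/Q.
τ₁ = 17.6/1.38 = 12.754 h; τ₂ = 11.5/1.38 = 8.3333 h.
Solving the cascade with C₁(0)=C₂(0)=0 gives C₂(t) = C_in[1 − (τ₁ e^(−t/τ₁) − τ₂ e^(−t/τ₂))/(τ₁ − τ₂)].
At t = 14.3: e^(−t/τ₁) = 0.32587, e^(−t/τ₂) = 0.17978.
C₂ = 4.04·[1 − (12.754·0.32587 − 8.3333·0.17978)/(4.4203)] = 4.04·0.39872 = 1.6108 mg/L.

1.61 mg/L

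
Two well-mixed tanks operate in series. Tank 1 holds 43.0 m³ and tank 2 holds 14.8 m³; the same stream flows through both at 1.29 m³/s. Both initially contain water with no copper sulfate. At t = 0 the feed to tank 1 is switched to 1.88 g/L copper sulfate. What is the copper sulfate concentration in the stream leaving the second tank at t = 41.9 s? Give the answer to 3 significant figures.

Each tank obeys Vᵢ dCᵢ/dt = Q(Cᵢ₋₁ − Cᵢ), so τᵢ = Vᵢ/Q.
τ₁ = 43.0/1.29 = 33.333 s; τ₂ = 14.8/1.29 = 11.473 s.
Tank 1: C₁ = C_in(1 − e^(−t/τ₁)). Tank 2 (τ₁ ≠ τ₂): C₂ = C_in[1 − (τ₁ e^(−t/τ₁) − τ₂ e^(−t/τ₂))/(τ₁ − τ₂)].
At t = 41.9: e^(−t/τ₁) = 0.28451, e^(−t/τ₂) = 0.025937.
C₂ = 1.88·[1 − (33.333·0.28451 − 11.473·0.025937)/(21.860)] = 1.88·0.57979 = 1.0900 g/L.

1.09 g/L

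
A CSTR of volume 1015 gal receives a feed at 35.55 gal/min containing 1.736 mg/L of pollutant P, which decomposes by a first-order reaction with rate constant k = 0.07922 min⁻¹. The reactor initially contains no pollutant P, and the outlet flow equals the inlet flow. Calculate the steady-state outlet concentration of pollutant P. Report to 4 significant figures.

0.5322 mg/L

V dC/dt = Q(C_in − C) − k V C.
Steady state (dC/dt = 0): C_ss = Q C_in/(Q + kV) = C_in/(1 + kV/Q).
C_ss = 35.55·1.736/(35.55 + 0.07922·1015) = 61.7148/115.958 = 0.532215 mg/L.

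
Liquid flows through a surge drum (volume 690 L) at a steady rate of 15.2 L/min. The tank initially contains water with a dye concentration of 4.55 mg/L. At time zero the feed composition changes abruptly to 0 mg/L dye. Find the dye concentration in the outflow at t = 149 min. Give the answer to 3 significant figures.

0.171 mg/L

Unsteady species balance (constant V, well mixed): V dC/dt = Q(C_in − C).
So dC/dt = (C_in − C)/τ with τ = V/Q = 690/15.2 = 45.395 min.
C approaches C_in exponentially: C(t) = C_in + (C₀ − C_in) e^(−t/τ).
C(149) = 0 + (4.55 − 0)·e^(−149/45.395) = 0 + (4.5500)·0.037541 = 0.17081 mg/L.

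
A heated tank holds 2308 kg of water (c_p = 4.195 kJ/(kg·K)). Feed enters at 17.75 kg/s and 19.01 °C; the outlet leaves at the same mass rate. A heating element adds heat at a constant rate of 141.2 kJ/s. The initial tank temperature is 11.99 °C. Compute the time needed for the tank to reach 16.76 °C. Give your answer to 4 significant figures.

99.56 s

Unsteady energy balance on the tank contents: M c_p dT/dt = ṁ c_p (T_in − T) + 141.2.
τ = M/ṁ = 130.028 s; T_ss = T_in + Q̇/(ṁ c_p) = 20.9063 °C.
T(t) = T_ss + (T₀ − T_ss) e^(−t/τ). Set T = 16.76:
e^(−t/τ) = (16.76 − 20.9063)/(11.99 − 20.9063) = 0.465024
t = −130.028 · ln(0.465024) = 99.5582 s.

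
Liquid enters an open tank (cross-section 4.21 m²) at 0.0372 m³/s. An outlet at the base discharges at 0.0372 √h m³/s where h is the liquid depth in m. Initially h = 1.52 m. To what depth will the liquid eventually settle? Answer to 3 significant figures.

Mass balance (ρ constant): A dh/dt = Q_in − 0.0372 √h. At steady state dh/dt = 0:
Q_in = 0.0372 √h_ss ⇒ √h_ss = 0.0372/0.0372 = 1.0000.
h_ss = 1.0000² = 1.0000 m. (Since h₀ = 1.52 m > h_ss, the level will fall toward this value.)

1.00 m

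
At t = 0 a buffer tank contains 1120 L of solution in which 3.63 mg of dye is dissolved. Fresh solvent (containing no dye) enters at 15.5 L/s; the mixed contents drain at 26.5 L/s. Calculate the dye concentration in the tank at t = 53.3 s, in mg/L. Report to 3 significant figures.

Total volume: dV/dt = Q_in − Q_out = -11.000 L/s, so V(t) = 1120 − 11.000 t and V(53.3) = 533.70 L.
No dye enters, so dm/dt = −Q_out · (m/V).
Separate: dm/m = −Q_out dt/V(t) ⇒ ln(m/m₀) = −(Q_out/(Q_in−Q_out)) ln(V/V₀).
m = m₀ (V₀/V)^(Q_out/(Q_in−Q_out)) = 3.63 × (1120/533.70)^(-2.4091) = 0.60865 mg.
C = m/V = 0.60865/533.70 = 0.0011404 mg/L.

0.00114 mg/L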